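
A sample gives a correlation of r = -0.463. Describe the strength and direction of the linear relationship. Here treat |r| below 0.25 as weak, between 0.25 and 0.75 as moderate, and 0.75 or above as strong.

moderate negative

r = -0.463 < 0 so the relationship is negative.
|r| = 0.463, which falls in the moderate range.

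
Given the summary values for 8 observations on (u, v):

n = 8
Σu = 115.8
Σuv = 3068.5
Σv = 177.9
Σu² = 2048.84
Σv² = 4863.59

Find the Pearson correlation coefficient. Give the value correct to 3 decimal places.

r = (nΣuv − ΣuΣv) / √[(nΣu² − (Σu)²)(nΣv² − (Σv)²)]
Numerator: 8×3068.5 − 115.8×177.9 = 3947.18
Denominator: √[(16390.72 − 13409.64)(38908.72 − 31648.41)] = √[2981.08 × 7260.31] = 4652.2645
r = 3947.18 / 4652.2645 ≈ 0.848

0.848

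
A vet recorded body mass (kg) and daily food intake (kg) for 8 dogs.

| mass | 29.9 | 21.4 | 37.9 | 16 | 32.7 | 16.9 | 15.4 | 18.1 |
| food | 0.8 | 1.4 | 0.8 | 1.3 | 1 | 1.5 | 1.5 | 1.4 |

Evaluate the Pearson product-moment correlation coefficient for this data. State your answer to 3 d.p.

n = 8, Σx = 188.3, Σy = 9.7, Σx² = 4964.05, Σy² = 12.39, Σxy = 211.49
nΣxy − ΣxΣy = 1691.92 − 1826.51 = -134.59
nΣx² − (Σx)² = 39712.4 − 35456.89 = 4255.51; nΣy² − (Σy)² = 99.12 − 94.09 = 5.03
r = -134.59 / √(4255.51 × 5.03) = -134.59 / 146.3052 ≈ -0.920

-0.920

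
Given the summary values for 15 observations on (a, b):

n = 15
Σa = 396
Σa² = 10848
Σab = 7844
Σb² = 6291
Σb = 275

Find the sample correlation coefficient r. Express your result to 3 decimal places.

0.833

r = (nΣab − ΣaΣb) / √[(nΣa² − (Σa)²)(nΣb² − (Σb)²)]
Numerator: 15×7844 − 396×275 = 8760
Denominator: √[(162720 − 156816)(94365 − 75625)] = √[5904 × 18740] = 10518.6007
r = 8760 / 10518.6007 ≈ 0.833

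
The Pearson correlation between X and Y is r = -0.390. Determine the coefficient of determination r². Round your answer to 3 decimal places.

0.152

r² = (-0.390)² = 0.152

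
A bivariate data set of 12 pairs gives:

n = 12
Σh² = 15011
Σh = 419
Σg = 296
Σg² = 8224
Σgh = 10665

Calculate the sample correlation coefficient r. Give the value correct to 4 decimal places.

0.5561

r = (nΣgh − ΣgΣh) / √[(nΣg² − (Σg)²)(nΣh² − (Σh)²)]
Numerator: 12×10665 − 296×419 = 3956
Denominator: √[(98688 − 87616)(180132 − 175561)] = √[11072 × 4571] = 7114.0784
r = 3956 / 7114.0784 ≈ 0.5561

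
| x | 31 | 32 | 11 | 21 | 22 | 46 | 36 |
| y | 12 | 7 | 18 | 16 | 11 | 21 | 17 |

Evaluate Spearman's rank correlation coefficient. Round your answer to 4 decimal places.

Rank x: 4, 5, 1, 2, 3, 7, 6
Rank y: 3, 1, 6, 4, 2, 7, 5
d = rank(x) − rank(y): 1, 4, -5, -2, 1, 0, 1; Σd² = 48
ρ = 1 − 6Σd² / [n(n²−1)] = 1 − 6×48 / (7×48) = 1 − 288/336 ≈ 0.1429

0.1429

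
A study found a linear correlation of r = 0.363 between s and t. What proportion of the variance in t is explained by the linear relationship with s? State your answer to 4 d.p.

r² = (0.363)² = 0.1318

0.1318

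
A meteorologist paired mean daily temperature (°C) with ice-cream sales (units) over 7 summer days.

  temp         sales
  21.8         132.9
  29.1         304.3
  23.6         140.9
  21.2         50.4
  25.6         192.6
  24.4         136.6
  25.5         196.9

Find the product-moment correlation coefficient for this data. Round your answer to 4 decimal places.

n = 7, Σx = 171.2, Σy = 1154.6, Σx² = 4229.42, Σy² = 227177.8, Σxy = 29430.62
nΣxy − ΣxΣy = 206014.34 − 197667.52 = 8346.82
nΣx² − (Σx)² = 29605.94 − 29309.44 = 296.5; nΣy² − (Σy)² = 1590244.6 − 1333101.16 = 257143.44
r = 8346.82 / √(296.5 × 257143.44) = 8346.82 / 8731.7255 ≈ 0.9559

0.9559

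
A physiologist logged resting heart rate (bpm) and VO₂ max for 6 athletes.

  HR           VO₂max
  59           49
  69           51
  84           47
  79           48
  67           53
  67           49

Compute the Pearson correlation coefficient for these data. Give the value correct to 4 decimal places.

n = 6, Σx = 425, Σy = 297, Σx² = 30517, Σy² = 14725, Σxy = 20984
nΣxy − ΣxΣy = 125904 − 126225 = -321
nΣx² − (Σx)² = 183102 − 180625 = 2477; nΣy² − (Σy)² = 88350 − 88209 = 141
r = -321 / √(2477 × 141) = -321 / 590.9797 ≈ -0.5432

-0.5432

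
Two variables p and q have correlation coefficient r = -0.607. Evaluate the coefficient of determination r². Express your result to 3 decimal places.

0.368

r² = (-0.607)² = 0.368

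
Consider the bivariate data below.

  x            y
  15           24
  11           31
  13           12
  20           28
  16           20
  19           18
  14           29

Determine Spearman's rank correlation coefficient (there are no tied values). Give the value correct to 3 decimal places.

Rank x: 4, 1, 2, 7, 5, 6, 3
Rank y: 4, 7, 1, 5, 3, 2, 6
d = rank(x) − rank(y): 0, -6, 1, 2, 2, 4, -3; Σd² = 70
ρ = 1 − 6Σd² / [n(n²−1)] = 1 − 6×70 / (7×48) = 1 − 420/336 ≈ -0.250

-0.250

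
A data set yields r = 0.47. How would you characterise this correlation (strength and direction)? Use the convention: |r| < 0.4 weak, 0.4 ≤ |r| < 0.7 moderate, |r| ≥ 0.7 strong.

moderate positive

r = 0.47 > 0 so the relationship is positive.
|r| = 0.47, which falls in the moderate range.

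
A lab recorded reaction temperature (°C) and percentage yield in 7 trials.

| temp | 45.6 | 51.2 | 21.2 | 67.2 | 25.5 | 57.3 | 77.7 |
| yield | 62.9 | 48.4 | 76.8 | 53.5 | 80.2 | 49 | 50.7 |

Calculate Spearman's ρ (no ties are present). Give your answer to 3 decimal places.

Rank temp: 3, 4, 1, 6, 2, 5, 7
Rank yield: 5, 1, 6, 4, 7, 2, 3
d = rank(temp) − rank(yield): -2, 3, -5, 2, -5, 3, 4; Σd² = 92
ρ = 1 − 6Σd² / [n(n²−1)] = 1 − 6×92 / (7×48) = 1 − 552/336 ≈ -0.643

-0.643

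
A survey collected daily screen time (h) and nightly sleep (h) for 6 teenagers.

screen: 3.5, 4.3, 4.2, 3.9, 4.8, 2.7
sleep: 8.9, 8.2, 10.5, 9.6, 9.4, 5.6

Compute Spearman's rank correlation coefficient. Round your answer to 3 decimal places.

Rank screen: 2, 5, 4, 3, 6, 1
Rank sleep: 3, 2, 6, 5, 4, 1
d = rank(screen) − rank(sleep): -1, 3, -2, -2, 2, 0; Σd² = 22
ρ = 1 − 6Σd² / [n(n²−1)] = 1 − 6×22 / (6×35) = 1 − 132/210 ≈ 0.371

0.371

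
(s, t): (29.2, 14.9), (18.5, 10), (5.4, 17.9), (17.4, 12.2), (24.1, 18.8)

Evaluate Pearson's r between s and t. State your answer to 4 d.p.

-0.1070

n = 5, Σs = 94.6, Σt = 73.8, Σs² = 2107.62, Σt² = 1144.7, Σst = 1382.1
nΣst − ΣsΣt = 6910.5 − 6981.48 = -70.98
nΣs² − (Σs)² = 10538.1 − 8949.16 = 1588.94; nΣt² − (Σt)² = 5723.5 − 5446.44 = 277.06
r = -70.98 / √(1588.94 × 277.06) = -70.98 / 663.4996 ≈ -0.1070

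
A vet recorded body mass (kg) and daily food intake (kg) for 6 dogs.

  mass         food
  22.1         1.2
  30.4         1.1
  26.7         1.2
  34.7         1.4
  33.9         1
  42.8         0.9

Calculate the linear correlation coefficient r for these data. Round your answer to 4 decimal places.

-0.4811

n = 6, Σx = 190.6, Σy = 6.8, Σx² = 6310.6, Σy² = 7.86, Σxy = 213
nΣxy − ΣxΣy = 1278 − 1296.08 = -18.08
nΣx² − (Σx)² = 37863.6 − 36328.36 = 1535.24; nΣy² − (Σy)² = 47.16 − 46.24 = 0.92
r = -18.08 / √(1535.24 × 0.92) = -18.08 / 37.5822 ≈ -0.4811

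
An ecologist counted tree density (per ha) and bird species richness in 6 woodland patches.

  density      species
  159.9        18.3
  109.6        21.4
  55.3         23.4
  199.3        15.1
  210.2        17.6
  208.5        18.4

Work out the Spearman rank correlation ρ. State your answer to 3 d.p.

-0.714

Rank density: 3, 2, 1, 4, 6, 5
Rank species: 3, 5, 6, 1, 2, 4
d = rank(density) − rank(species): 0, -3, -5, 3, 4, 1; Σd² = 60
ρ = 1 − 6Σd² / [n(n²−1)] = 1 − 6×60 / (6×35) = 1 − 360/210 ≈ -0.714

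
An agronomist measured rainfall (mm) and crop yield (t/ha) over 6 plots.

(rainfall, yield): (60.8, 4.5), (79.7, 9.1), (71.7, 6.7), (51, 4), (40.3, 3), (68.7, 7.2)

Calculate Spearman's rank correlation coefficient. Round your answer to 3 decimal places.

Rank rainfall: 3, 6, 5, 2, 1, 4
Rank yield: 3, 6, 4, 2, 1, 5
d = rank(rainfall) − rank(yield): 0, 0, 1, 0, 0, -1; Σd² = 2
ρ = 1 − 6Σd² / [n(n²−1)] = 1 − 6×2 / (6×35) = 1 − 12/210 ≈ 0.943

0.943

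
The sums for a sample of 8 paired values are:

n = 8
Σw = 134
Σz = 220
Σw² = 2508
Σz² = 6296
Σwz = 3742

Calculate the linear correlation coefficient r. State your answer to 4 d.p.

0.2239

r = (nΣwz − ΣwΣz) / √[(nΣw² − (Σw)²)(nΣz² − (Σz)²)]
Numerator: 8×3742 − 134×220 = 456
Denominator: √[(20064 − 17956)(50368 − 48400)] = √[2108 × 1968] = 2036.7975
r = 456 / 2036.7975 ≈ 0.2239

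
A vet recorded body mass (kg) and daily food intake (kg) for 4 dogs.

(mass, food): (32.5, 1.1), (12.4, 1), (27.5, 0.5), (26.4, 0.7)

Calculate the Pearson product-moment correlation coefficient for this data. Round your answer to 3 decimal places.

n = 4, Σx = 98.8, Σy = 3.3, Σx² = 2663.22, Σy² = 2.95, Σxy = 80.38
nΣxy − ΣxΣy = 321.52 − 326.04 = -4.52
nΣx² − (Σx)² = 10652.88 − 9761.44 = 891.44; nΣy² − (Σy)² = 11.8 − 10.89 = 0.91
r = -4.52 / √(891.44 × 0.91) = -4.52 / 28.4818 ≈ -0.159

-0.159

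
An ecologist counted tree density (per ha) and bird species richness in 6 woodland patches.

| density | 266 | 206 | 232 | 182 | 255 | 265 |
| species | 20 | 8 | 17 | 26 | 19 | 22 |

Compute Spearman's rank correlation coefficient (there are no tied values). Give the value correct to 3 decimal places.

Rank density: 6, 2, 3, 1, 4, 5
Rank species: 4, 1, 2, 6, 3, 5
d = rank(density) − rank(species): 2, 1, 1, -5, 1, 0; Σd² = 32
ρ = 1 − 6Σd² / [n(n²−1)] = 1 − 6×32 / (6×35) = 1 − 192/210 ≈ 0.086

0.086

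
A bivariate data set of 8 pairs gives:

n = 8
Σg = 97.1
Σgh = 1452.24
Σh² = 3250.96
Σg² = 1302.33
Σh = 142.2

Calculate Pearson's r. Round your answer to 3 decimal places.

-0.915

r = (nΣgh − ΣgΣh) / √[(nΣg² − (Σg)²)(nΣh² − (Σh)²)]
Numerator: 8×1452.24 − 97.1×142.2 = -2189.7
Denominator: √[(10418.64 − 9428.41)(26007.68 − 20220.84)] = √[990.23 × 5786.84] = 2393.8050
r = -2189.7 / 2393.8050 ≈ -0.915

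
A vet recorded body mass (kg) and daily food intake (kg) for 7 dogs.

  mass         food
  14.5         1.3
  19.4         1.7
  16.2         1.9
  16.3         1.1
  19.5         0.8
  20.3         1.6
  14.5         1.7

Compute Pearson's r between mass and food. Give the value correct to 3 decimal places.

-0.153

n = 7, Σx = 120.7, Σy = 10.1, Σx² = 2117.33, Σy² = 15.49, Σxy = 173.27
nΣxy − ΣxΣy = 1212.89 − 1219.07 = -6.18
nΣx² − (Σx)² = 14821.31 − 14568.49 = 252.82; nΣy² − (Σy)² = 108.43 − 102.01 = 6.42
r = -6.18 / √(252.82 × 6.42) = -6.18 / 40.2878 ≈ -0.153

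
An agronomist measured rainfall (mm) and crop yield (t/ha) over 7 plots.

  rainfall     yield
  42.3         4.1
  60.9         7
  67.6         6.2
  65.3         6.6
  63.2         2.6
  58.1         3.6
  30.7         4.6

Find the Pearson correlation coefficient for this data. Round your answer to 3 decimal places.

n = 7, Σx = 388.1, Σy = 34.7, Σx² = 22644.29, Σy² = 188.69, Σxy = 1964.53
nΣxy − ΣxΣy = 13751.71 − 13467.07 = 284.64
nΣx² − (Σx)² = 158510.03 − 150621.61 = 7888.42; nΣy² − (Σy)² = 1320.83 − 1204.09 = 116.74
r = 284.64 / √(7888.42 × 116.74) = 284.64 / 959.6323 ≈ 0.297

0.297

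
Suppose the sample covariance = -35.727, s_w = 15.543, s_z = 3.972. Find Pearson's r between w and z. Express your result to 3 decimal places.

r = Cov(w,z) / (s_w · s_z) = -35.727 / (15.543 × 3.972)
  = -35.727 / 61.7368 ≈ -0.579

-0.579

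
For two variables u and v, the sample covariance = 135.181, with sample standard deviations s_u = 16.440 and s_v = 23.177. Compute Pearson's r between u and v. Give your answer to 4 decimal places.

r = Cov(u,v) / (s_u · s_v) = 135.181 / (16.440 × 23.177)
  = 135.181 / 381.0299 ≈ 0.3548

0.3548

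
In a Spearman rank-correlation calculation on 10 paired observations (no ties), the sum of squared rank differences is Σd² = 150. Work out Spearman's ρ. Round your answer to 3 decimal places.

ρ = 1 − 6Σd² / [n(n²−1)] = 1 − 6×150 / (10×99)
  = 1 − 900/990 = 1 − 0.9091 ≈ 0.091

0.091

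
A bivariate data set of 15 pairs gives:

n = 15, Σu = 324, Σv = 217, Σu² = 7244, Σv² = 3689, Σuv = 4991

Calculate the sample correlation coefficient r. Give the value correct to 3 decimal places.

r = (nΣuv − ΣuΣv) / √[(nΣu² − (Σu)²)(nΣv² − (Σv)²)]
Numerator: 15×4991 − 324×217 = 4557
Denominator: √[(108660 − 104976)(55335 − 47089)] = √[3684 × 8246] = 5511.6480
r = 4557 / 5511.6480 ≈ 0.827

0.827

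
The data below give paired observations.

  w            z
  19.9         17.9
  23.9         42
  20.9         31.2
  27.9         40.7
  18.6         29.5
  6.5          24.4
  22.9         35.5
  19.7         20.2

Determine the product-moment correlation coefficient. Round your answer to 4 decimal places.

n = 8, Σw = 160.3, Σz = 241.4, Σw² = 3483.15, Σz² = 7848.24, Σwz = 5065.81
nΣwz − ΣwΣz = 40526.48 − 38696.42 = 1830.06
nΣw² − (Σw)² = 27865.2 − 25696.09 = 2169.11; nΣz² − (Σz)² = 62785.92 − 58273.96 = 4511.96
r = 1830.06 / √(2169.11 × 4511.96) = 1830.06 / 3128.4082 ≈ 0.5850

0.5850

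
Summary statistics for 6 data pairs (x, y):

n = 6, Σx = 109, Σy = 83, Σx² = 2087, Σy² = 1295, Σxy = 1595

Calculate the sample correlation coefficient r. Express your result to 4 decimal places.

r = (nΣxy − ΣxΣy) / √[(nΣx² − (Σx)²)(nΣy² − (Σy)²)]
Numerator: 6×1595 − 109×83 = 523
Denominator: √[(12522 − 11881)(7770 − 6889)] = √[641 × 881] = 751.4792
r = 523 / 751.4792 ≈ 0.6960

0.6960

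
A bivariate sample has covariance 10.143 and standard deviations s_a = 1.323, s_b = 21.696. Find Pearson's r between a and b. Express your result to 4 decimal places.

r = Cov(a,b) / (s_a · s_b) = 10.143 / (1.323 × 21.696)
  = 10.143 / 28.7038 ≈ 0.3534

0.3534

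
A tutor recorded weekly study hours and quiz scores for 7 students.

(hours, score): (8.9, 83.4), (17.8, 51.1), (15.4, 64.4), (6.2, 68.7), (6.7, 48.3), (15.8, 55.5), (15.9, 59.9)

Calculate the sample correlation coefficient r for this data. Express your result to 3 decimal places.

n = 7, Σx = 86.7, Σy = 431.3, Σx² = 1218.99, Σy² = 27434.97, Σxy = 5222.46
nΣxy − ΣxΣy = 36557.22 − 37393.71 = -836.49
nΣx² − (Σx)² = 8532.93 − 7516.89 = 1016.04; nΣy² − (Σy)² = 192044.79 − 186019.69 = 6025.1
r = -836.49 / √(1016.04 × 6025.1) = -836.49 / 2474.2156 ≈ -0.338

-0.338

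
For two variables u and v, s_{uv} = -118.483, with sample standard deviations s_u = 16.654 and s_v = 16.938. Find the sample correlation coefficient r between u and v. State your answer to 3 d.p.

r = Cov(u,v) / (s_u · s_v) = -118.483 / (16.654 × 16.938)
  = -118.483 / 282.0855 ≈ -0.420

-0.420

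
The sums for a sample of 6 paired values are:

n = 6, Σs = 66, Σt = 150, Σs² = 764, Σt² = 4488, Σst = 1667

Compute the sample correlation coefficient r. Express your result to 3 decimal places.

0.102

r = (nΣst − ΣsΣt) / √[(nΣs² − (Σs)²)(nΣt² − (Σt)²)]
Numerator: 6×1667 − 66×150 = 102
Denominator: √[(4584 − 4356)(26928 − 22500)] = √[228 × 4428] = 1004.7806
r = 102 / 1004.7806 ≈ 0.102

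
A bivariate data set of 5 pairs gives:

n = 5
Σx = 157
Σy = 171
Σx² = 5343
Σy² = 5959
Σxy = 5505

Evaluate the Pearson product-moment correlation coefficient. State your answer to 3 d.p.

r = (nΣxy − ΣxΣy) / √[(nΣx² − (Σx)²)(nΣy² − (Σy)²)]
Numerator: 5×5505 − 157×171 = 678
Denominator: √[(26715 − 24649)(29795 − 29241)] = √[2066 × 554] = 1069.8430
r = 678 / 1069.8430 ≈ 0.634

0.634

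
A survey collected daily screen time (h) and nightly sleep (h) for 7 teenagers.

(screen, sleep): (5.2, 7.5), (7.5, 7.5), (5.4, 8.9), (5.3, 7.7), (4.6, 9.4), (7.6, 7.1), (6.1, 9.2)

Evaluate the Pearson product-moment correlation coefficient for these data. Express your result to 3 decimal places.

n = 7, Σx = 41.7, Σy = 57.3, Σx² = 256.67, Σy² = 474.41, Σxy = 337.44
nΣxy − ΣxΣy = 2362.08 − 2389.41 = -27.33
nΣx² − (Σx)² = 1796.69 − 1738.89 = 57.8; nΣy² − (Σy)² = 3320.87 − 3283.29 = 37.58
r = -27.33 / √(57.8 × 37.58) = -27.33 / 46.6061 ≈ -0.586

-0.586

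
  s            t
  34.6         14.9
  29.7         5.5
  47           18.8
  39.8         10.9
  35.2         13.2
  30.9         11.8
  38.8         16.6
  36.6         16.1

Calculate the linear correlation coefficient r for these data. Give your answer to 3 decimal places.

0.732

n = 8, Σs = 292.6, Σt = 107.8, Σs² = 10911.14, Σt² = 1572.76, Σst = 4058.91
nΣst − ΣsΣt = 32471.28 − 31542.28 = 929
nΣs² − (Σs)² = 87289.12 − 85614.76 = 1674.36; nΣt² − (Σt)² = 12582.08 − 11620.84 = 961.24
r = 929 / √(1674.36 × 961.24) = 929 / 1268.6457 ≈ 0.732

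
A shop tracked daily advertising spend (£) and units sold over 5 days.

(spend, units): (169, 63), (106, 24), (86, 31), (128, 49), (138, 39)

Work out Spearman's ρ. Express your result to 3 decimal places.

Rank spend: 5, 2, 1, 3, 4
Rank units: 5, 1, 2, 4, 3
d = rank(spend) − rank(units): 0, 1, -1, -1, 1; Σd² = 4
ρ = 1 − 6Σd² / [n(n²−1)] = 1 − 6×4 / (5×24) = 1 − 24/120 ≈ 0.800

0.800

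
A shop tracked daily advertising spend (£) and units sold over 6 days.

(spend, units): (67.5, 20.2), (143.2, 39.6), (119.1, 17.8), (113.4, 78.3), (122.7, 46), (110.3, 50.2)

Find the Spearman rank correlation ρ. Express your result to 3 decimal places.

Rank spend: 1, 6, 4, 3, 5, 2
Rank units: 2, 3, 1, 6, 4, 5
d = rank(spend) − rank(units): -1, 3, 3, -3, 1, -3; Σd² = 38
ρ = 1 − 6Σd² / [n(n²−1)] = 1 − 6×38 / (6×35) = 1 − 228/210 ≈ -0.086

-0.086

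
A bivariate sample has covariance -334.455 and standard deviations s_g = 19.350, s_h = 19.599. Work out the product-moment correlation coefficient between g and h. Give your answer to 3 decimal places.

r = Cov(g,h) / (s_g · s_h) = -334.455 / (19.350 × 19.599)
  = -334.455 / 379.2407 ≈ -0.882

-0.882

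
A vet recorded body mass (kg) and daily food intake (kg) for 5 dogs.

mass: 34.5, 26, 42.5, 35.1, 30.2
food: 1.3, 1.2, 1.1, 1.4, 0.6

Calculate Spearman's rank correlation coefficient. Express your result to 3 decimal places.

Rank mass: 3, 1, 5, 4, 2
Rank food: 4, 3, 2, 5, 1
d = rank(mass) − rank(food): -1, -2, 3, -1, 1; Σd² = 16
ρ = 1 − 6Σd² / [n(n²−1)] = 1 − 6×16 / (5×24) = 1 − 96/120 ≈ 0.200

0.200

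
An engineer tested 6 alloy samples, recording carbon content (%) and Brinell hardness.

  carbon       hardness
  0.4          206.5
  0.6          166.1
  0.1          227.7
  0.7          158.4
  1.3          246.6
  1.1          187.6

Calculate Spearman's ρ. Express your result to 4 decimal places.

0.0286

Rank carbon: 2, 3, 1, 4, 6, 5
Rank hardness: 4, 2, 5, 1, 6, 3
d = rank(carbon) − rank(hardness): -2, 1, -4, 3, 0, 2; Σd² = 34
ρ = 1 − 6Σd² / [n(n²−1)] = 1 − 6×34 / (6×35) = 1 − 204/210 ≈ 0.0286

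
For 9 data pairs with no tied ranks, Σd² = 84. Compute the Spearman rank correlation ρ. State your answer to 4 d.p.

ρ = 1 − 6Σd² / [n(n²−1)] = 1 − 6×84 / (9×80)
  = 1 − 504/720 = 1 − 0.70000 ≈ 0.3000

0.3000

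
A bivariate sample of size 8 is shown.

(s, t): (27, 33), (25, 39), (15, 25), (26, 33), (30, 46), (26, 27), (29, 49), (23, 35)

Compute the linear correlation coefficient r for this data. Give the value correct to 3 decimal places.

0.715

n = 8, Σs = 201, Σt = 287, Σs² = 5201, Σt² = 10795, Σst = 7407
nΣst − ΣsΣt = 59256 − 57687 = 1569
nΣs² − (Σs)² = 41608 − 40401 = 1207; nΣt² − (Σt)² = 86360 − 82369 = 3991
r = 1569 / √(1207 × 3991) = 1569 / 2194.7977 ≈ 0.715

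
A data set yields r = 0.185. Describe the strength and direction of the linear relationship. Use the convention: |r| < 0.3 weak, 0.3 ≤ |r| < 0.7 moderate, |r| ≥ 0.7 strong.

weak positive

r = 0.185 > 0 so the relationship is positive.
|r| = 0.185, which falls in the weak range.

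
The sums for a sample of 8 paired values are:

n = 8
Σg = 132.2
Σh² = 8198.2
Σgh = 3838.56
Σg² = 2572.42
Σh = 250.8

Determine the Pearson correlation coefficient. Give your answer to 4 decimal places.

-0.8479

r = (nΣgh − ΣgΣh) / √[(nΣg² − (Σg)²)(nΣh² − (Σh)²)]
Numerator: 8×3838.56 − 132.2×250.8 = -2447.28
Denominator: √[(20579.36 − 17476.84)(65585.6 − 62900.64)] = √[3102.52 × 2684.96] = 2886.1986
r = -2447.28 / 2886.1986 ≈ -0.8479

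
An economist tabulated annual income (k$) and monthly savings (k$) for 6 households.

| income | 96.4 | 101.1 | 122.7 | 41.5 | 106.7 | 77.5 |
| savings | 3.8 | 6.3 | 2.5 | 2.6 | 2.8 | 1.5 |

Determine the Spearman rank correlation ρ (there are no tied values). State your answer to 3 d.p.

0.143

Rank income: 3, 4, 6, 1, 5, 2
Rank savings: 5, 6, 2, 3, 4, 1
d = rank(income) − rank(savings): -2, -2, 4, -2, 1, 1; Σd² = 30
ρ = 1 − 6Σd² / [n(n²−1)] = 1 − 6×30 / (6×35) = 1 − 180/210 ≈ 0.143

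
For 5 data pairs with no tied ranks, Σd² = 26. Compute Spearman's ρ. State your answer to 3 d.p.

-0.300

ρ = 1 − 6Σd² / [n(n²−1)] = 1 − 6×26 / (5×24)
  = 1 − 156/120 = 1 − 1.3000 ≈ -0.300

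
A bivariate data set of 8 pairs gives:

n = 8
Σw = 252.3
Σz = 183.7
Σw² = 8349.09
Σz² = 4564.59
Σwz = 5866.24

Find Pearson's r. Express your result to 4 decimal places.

0.1975

r = (nΣwz − ΣwΣz) / √[(nΣw² − (Σw)²)(nΣz² − (Σz)²)]
Numerator: 8×5866.24 − 252.3×183.7 = 582.41
Denominator: √[(66792.72 − 63655.29)(36516.72 − 33745.69)] = √[3137.43 × 2771.03] = 2948.5442
r = 582.41 / 2948.5442 ≈ 0.1975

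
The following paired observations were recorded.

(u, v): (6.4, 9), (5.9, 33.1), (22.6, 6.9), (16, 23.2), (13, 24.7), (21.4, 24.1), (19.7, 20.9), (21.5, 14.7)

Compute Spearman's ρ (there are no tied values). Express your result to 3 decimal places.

Rank u: 2, 1, 8, 4, 3, 6, 5, 7
Rank v: 2, 8, 1, 5, 7, 6, 4, 3
d = rank(u) − rank(v): 0, -7, 7, -1, -4, 0, 1, 4; Σd² = 132
ρ = 1 − 6Σd² / [n(n²−1)] = 1 − 6×132 / (8×63) = 1 − 792/504 ≈ -0.571

-0.571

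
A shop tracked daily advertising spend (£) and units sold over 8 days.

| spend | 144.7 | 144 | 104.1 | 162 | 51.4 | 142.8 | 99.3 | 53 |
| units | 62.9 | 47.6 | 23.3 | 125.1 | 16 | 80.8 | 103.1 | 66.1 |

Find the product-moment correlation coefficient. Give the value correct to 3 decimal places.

0.500

n = 8, Σx = 901.3, Σy = 524.9, Σx² = 114458.19, Σy² = 44198.53, Σxy = 64749.53
nΣxy − ΣxΣy = 517996.24 − 473092.37 = 44903.87
nΣx² − (Σx)² = 915665.52 − 812341.69 = 103323.83; nΣy² − (Σy)² = 353588.24 − 275520.01 = 78068.23
r = 44903.87 / √(103323.83 × 78068.23) = 44903.87 / 89812.6301 ≈ 0.500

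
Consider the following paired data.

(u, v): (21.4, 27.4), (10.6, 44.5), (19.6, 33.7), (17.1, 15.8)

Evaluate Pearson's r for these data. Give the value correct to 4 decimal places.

n = 4, Σu = 68.7, Σv = 121.4, Σu² = 1246.89, Σv² = 4116.34, Σuv = 1988.76
nΣuv − ΣuΣv = 7955.04 − 8340.18 = -385.14
nΣu² − (Σu)² = 4987.56 − 4719.69 = 267.87; nΣv² − (Σv)² = 16465.36 − 14737.96 = 1727.4
r = -385.14 / √(267.87 × 1727.4) = -385.14 / 680.2343 ≈ -0.5662

-0.5662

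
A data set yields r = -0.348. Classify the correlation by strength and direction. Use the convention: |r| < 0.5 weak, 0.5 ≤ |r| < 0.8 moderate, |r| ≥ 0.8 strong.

r = -0.348 < 0 so the relationship is negative.
|r| = 0.348, which falls in the weak range.

weak negative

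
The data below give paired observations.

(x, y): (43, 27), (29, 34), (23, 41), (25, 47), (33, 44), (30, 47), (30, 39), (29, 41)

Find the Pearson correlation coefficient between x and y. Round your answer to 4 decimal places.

-0.6790

n = 8, Σx = 242, Σy = 320, Σx² = 7574, Σy² = 13122, Σxy = 9486
nΣxy − ΣxΣy = 75888 − 77440 = -1552
nΣx² − (Σx)² = 60592 − 58564 = 2028; nΣy² − (Σy)² = 104976 − 102400 = 2576
r = -1552 / √(2028 × 2576) = -1552 / 2285.6351 ≈ -0.6790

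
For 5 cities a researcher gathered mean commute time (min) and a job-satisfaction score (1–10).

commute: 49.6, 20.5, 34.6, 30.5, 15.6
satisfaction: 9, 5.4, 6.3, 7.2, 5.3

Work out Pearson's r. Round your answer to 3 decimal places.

n = 5, Σx = 150.8, Σy = 33.2, Σx² = 5251.18, Σy² = 229.78, Σxy = 1077.36
nΣxy − ΣxΣy = 5386.8 − 5006.56 = 380.24
nΣx² − (Σx)² = 26255.9 − 22740.64 = 3515.26; nΣy² − (Σy)² = 1148.9 − 1102.24 = 46.66
r = 380.24 / √(3515.26 × 46.66) = 380.24 / 404.9963 ≈ 0.939

0.939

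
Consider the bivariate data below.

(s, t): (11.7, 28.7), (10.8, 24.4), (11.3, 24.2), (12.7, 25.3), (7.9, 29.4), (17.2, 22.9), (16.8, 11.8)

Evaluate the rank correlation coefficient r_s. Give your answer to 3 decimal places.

Rank s: 4, 2, 3, 5, 1, 7, 6
Rank t: 6, 4, 3, 5, 7, 2, 1
d = rank(s) − rank(t): -2, -2, 0, 0, -6, 5, 5; Σd² = 94
ρ = 1 − 6Σd² / [n(n²−1)] = 1 − 6×94 / (7×48) = 1 − 564/336 ≈ -0.679

-0.679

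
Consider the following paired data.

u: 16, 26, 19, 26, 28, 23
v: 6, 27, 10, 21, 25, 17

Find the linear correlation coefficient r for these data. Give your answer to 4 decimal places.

n = 6, Σu = 138, Σv = 106, Σu² = 3282, Σv² = 2220, Σuv = 2625
nΣuv − ΣuΣv = 15750 − 14628 = 1122
nΣu² − (Σu)² = 19692 − 19044 = 648; nΣv² − (Σv)² = 13320 − 11236 = 2084
r = 1122 / √(648 × 2084) = 1122 / 1162.0809 ≈ 0.9655

0.9655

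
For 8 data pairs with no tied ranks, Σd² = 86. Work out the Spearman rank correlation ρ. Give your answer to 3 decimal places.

-0.024

ρ = 1 − 6Σd² / [n(n²−1)] = 1 − 6×86 / (8×63)
  = 1 − 516/504 = 1 − 1.0238 ≈ -0.024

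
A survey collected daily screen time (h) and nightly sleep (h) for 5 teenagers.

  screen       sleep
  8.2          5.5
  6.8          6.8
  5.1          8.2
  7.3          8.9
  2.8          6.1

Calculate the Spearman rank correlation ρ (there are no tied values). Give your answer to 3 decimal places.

-0.100

Rank screen: 5, 3, 2, 4, 1
Rank sleep: 1, 3, 4, 5, 2
d = rank(screen) − rank(sleep): 4, 0, -2, -1, -1; Σd² = 22
ρ = 1 − 6Σd² / [n(n²−1)] = 1 − 6×22 / (5×24) = 1 − 132/120 ≈ -0.100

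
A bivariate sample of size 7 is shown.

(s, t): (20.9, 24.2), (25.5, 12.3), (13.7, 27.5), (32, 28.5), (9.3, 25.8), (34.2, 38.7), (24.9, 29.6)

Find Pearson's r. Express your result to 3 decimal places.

n = 7, Σs = 160.5, Σt = 186.6, Σs² = 4174.89, Σt² = 5344.92, Σst = 4408.7
nΣst − ΣsΣt = 30860.9 − 29949.3 = 911.6
nΣs² − (Σs)² = 29224.23 − 25760.25 = 3463.98; nΣt² − (Σt)² = 37414.44 − 34819.56 = 2594.88
r = 911.6 / √(3463.98 × 2594.88) = 911.6 / 2998.1015 ≈ 0.304

0.304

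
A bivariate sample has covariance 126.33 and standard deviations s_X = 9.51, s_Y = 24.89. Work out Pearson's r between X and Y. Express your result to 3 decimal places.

0.534

r = Cov(X,Y) / (s_X · s_Y) = 126.33 / (9.51 × 24.89)
  = 126.33 / 236.7039 ≈ 0.534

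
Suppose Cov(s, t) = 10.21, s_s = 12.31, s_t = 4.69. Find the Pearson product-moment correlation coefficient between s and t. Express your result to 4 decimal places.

r = Cov(s,t) / (s_s · s_t) = 10.21 / (12.31 × 4.69)
  = 10.21 / 57.7339 ≈ 0.1768

0.1768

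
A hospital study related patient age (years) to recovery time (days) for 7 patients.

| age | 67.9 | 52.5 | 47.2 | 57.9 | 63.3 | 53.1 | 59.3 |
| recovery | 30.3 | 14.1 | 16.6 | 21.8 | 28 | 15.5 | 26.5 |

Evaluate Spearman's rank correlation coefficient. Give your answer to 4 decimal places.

Rank age: 7, 2, 1, 4, 6, 3, 5
Rank recovery: 7, 1, 3, 4, 6, 2, 5
d = rank(age) − rank(recovery): 0, 1, -2, 0, 0, 1, 0; Σd² = 6
ρ = 1 − 6Σd² / [n(n²−1)] = 1 − 6×6 / (7×48) = 1 − 36/336 ≈ 0.8929

0.8929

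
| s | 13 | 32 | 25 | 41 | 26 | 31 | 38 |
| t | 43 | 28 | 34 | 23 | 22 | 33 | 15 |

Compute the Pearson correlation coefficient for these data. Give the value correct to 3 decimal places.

n = 7, Σs = 206, Σt = 198, Σs² = 6580, Σt² = 6116, Σst = 5413
nΣst − ΣsΣt = 37891 − 40788 = -2897
nΣs² − (Σs)² = 46060 − 42436 = 3624; nΣt² − (Σt)² = 42812 − 39204 = 3608
r = -2897 / √(3624 × 3608) = -2897 / 3615.9912 ≈ -0.801

-0.801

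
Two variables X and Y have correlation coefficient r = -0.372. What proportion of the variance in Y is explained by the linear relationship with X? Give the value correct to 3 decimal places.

0.138

r² = (-0.372)² = 0.138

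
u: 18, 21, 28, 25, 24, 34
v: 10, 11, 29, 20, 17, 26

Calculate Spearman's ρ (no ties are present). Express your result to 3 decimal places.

Rank u: 1, 2, 5, 4, 3, 6
Rank v: 1, 2, 6, 4, 3, 5
d = rank(u) − rank(v): 0, 0, -1, 0, 0, 1; Σd² = 2
ρ = 1 − 6Σd² / [n(n²−1)] = 1 − 6×2 / (6×35) = 1 − 12/210 ≈ 0.943

0.943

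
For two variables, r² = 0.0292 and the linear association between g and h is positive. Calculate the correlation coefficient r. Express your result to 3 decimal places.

0.171

|r| = √0.0292 = 0.171
The association is positive, so r = 0.171.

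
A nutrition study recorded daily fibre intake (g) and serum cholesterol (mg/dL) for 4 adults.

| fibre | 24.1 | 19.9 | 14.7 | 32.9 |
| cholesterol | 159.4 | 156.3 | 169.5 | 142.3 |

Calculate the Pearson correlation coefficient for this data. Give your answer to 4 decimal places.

n = 4, Σx = 91.6, Σy = 627.5, Σx² = 2275.32, Σy² = 98817.59, Σxy = 14125.23
nΣxy − ΣxΣy = 56500.92 − 57479 = -978.08
nΣx² − (Σx)² = 9101.28 − 8390.56 = 710.72; nΣy² − (Σy)² = 395270.36 − 393756.25 = 1514.11
r = -978.08 / √(710.72 × 1514.11) = -978.08 / 1037.3564 ≈ -0.9429

-0.9429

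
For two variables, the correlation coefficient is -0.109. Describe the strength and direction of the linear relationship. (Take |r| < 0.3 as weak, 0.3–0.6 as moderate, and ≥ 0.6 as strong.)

r = -0.109 < 0 so the relationship is negative.
|r| = 0.109, which falls in the weak range.

weak negative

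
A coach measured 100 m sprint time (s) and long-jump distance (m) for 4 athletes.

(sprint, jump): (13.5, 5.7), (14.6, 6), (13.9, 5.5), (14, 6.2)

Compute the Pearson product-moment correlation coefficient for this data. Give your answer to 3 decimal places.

n = 4, Σx = 56, Σy = 23.4, Σx² = 784.62, Σy² = 137.18, Σxy = 327.8
nΣxy − ΣxΣy = 1311.2 − 1310.4 = 0.8
nΣx² − (Σx)² = 3138.48 − 3136 = 2.48; nΣy² − (Σy)² = 548.72 − 547.56 = 1.16
r = 0.8 / √(2.48 × 1.16) = 0.8 / 1.6961 ≈ 0.472

0.472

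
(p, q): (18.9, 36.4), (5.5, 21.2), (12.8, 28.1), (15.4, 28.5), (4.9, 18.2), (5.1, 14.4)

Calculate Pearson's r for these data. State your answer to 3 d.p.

n = 6, Σp = 62.6, Σq = 146.8, Σp² = 838.48, Σq² = 3914.86, Σpq = 1765.76
nΣpq − ΣpΣq = 10594.56 − 9189.68 = 1404.88
nΣp² − (Σp)² = 5030.88 − 3918.76 = 1112.12; nΣq² − (Σq)² = 23489.16 − 21550.24 = 1938.92
r = 1404.88 / √(1112.12 × 1938.92) = 1404.88 / 1468.4385 ≈ 0.957

0.957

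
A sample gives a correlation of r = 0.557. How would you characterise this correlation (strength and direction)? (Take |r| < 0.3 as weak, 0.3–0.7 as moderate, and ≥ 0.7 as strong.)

moderate positive

r = 0.557 > 0 so the relationship is positive.
|r| = 0.557, which falls in the moderate range.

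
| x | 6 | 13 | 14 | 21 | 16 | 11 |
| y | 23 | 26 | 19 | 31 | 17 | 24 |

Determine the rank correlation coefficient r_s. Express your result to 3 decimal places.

0.086

Rank x: 1, 3, 4, 6, 5, 2
Rank y: 3, 5, 2, 6, 1, 4
d = rank(x) − rank(y): -2, -2, 2, 0, 4, -2; Σd² = 32
ρ = 1 − 6Σd² / [n(n²−1)] = 1 − 6×32 / (6×35) = 1 − 192/210 ≈ 0.086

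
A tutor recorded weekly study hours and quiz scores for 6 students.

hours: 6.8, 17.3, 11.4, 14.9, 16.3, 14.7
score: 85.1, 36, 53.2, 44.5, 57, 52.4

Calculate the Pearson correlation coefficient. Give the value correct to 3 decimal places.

n = 6, Σx = 81.4, Σy = 328.2, Σx² = 1179.28, Σy² = 19343.26, Σxy = 4170.39
nΣxy − ΣxΣy = 25022.34 − 26715.48 = -1693.14
nΣx² − (Σx)² = 7075.68 − 6625.96 = 449.72; nΣy² − (Σy)² = 116059.56 − 107715.24 = 8344.32
r = -1693.14 / √(449.72 × 8344.32) = -1693.14 / 1937.1648 ≈ -0.874

-0.874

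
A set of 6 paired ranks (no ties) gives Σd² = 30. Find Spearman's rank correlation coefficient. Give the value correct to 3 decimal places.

ρ = 1 − 6Σd² / [n(n²−1)] = 1 − 6×30 / (6×35)
  = 1 − 180/210 = 1 − 0.8571 ≈ 0.143

0.143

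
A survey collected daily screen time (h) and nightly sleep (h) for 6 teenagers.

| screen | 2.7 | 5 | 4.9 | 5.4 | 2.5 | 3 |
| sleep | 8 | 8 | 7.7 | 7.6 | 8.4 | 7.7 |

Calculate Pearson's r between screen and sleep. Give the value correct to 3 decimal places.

n = 6, Σx = 23.5, Σy = 47.4, Σx² = 100.71, Σy² = 374.9, Σxy = 184.47
nΣxy − ΣxΣy = 1106.82 − 1113.9 = -7.08
nΣx² − (Σx)² = 604.26 − 552.25 = 52.01; nΣy² − (Σy)² = 2249.4 − 2246.76 = 2.64
r = -7.08 / √(52.01 × 2.64) = -7.08 / 11.7178 ≈ -0.604

-0.604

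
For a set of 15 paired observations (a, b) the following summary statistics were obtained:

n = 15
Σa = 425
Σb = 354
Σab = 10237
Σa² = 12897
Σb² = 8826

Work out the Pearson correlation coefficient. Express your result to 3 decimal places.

0.326

r = (nΣab − ΣaΣb) / √[(nΣa² − (Σa)²)(nΣb² − (Σb)²)]
Numerator: 15×10237 − 425×354 = 3105
Denominator: √[(193455 − 180625)(132390 − 125316)] = √[12830 × 7074] = 9526.7739
r = 3105 / 9526.7739 ≈ 0.326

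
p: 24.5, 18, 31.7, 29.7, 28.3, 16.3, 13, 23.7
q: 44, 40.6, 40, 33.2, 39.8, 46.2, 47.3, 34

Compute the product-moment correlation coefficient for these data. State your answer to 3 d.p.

n = 8, Σp = 185.2, Σq = 325.1, Σp² = 4608.5, Σq² = 13398.37, Σpq = 7362.94
nΣpq − ΣpΣq = 58903.52 − 60208.52 = -1305
nΣp² − (Σp)² = 36868 − 34299.04 = 2568.96; nΣq² − (Σq)² = 107186.96 − 105690.01 = 1496.95
r = -1305 / √(2568.96 × 1496.95) = -1305 / 1961.0213 ≈ -0.665

-0.665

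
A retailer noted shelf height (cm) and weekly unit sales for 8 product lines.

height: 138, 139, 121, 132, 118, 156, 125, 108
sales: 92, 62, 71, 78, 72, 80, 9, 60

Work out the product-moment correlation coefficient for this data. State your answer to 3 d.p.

0.329

n = 8, Σx = 1037, Σy = 524, Σx² = 135979, Σy² = 38698, Σxy = 68782
nΣxy − ΣxΣy = 550256 − 543388 = 6868
nΣx² − (Σx)² = 1087832 − 1075369 = 12463; nΣy² − (Σy)² = 309584 − 274576 = 35008
r = 6868 / √(12463 × 35008) = 6868 / 20887.9081 ≈ 0.329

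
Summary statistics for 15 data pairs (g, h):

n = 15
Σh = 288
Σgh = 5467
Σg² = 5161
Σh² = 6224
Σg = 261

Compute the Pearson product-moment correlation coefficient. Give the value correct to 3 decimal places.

r = (nΣgh − ΣgΣh) / √[(nΣg² − (Σg)²)(nΣh² − (Σh)²)]
Numerator: 15×5467 − 261×288 = 6837
Denominator: √[(77415 − 68121)(93360 − 82944)] = √[9294 × 10416] = 9839.0195
r = 6837 / 9839.0195 ≈ 0.695

0.695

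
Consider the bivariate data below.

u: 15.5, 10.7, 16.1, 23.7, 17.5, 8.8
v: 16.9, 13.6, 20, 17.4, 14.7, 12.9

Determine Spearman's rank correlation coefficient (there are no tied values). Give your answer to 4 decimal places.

Rank u: 3, 2, 4, 6, 5, 1
Rank v: 4, 2, 6, 5, 3, 1
d = rank(u) − rank(v): -1, 0, -2, 1, 2, 0; Σd² = 10
ρ = 1 − 6Σd² / [n(n²−1)] = 1 − 6×10 / (6×35) = 1 − 60/210 ≈ 0.7143

0.7143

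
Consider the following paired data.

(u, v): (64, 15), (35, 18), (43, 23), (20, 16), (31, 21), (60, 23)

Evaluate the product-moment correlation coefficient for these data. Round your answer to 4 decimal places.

n = 6, Σu = 253, Σv = 116, Σu² = 12131, Σv² = 2304, Σuv = 4930
nΣuv − ΣuΣv = 29580 − 29348 = 232
nΣu² − (Σu)² = 72786 − 64009 = 8777; nΣv² − (Σv)² = 13824 − 13456 = 368
r = 232 / √(8777 × 368) = 232 / 1797.2023 ≈ 0.1291

0.1291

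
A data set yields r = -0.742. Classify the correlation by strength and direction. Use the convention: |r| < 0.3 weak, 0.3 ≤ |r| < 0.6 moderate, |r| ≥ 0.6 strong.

r = -0.742 < 0 so the relationship is negative.
|r| = 0.742, which falls in the strong range.

strong negative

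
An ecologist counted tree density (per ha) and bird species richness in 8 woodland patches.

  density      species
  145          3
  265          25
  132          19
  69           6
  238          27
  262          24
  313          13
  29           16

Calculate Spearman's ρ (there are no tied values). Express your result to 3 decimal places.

Rank density: 4, 7, 3, 2, 5, 6, 8, 1
Rank species: 1, 7, 5, 2, 8, 6, 3, 4
d = rank(density) − rank(species): 3, 0, -2, 0, -3, 0, 5, -3; Σd² = 56
ρ = 1 − 6Σd² / [n(n²−1)] = 1 − 6×56 / (8×63) = 1 − 336/504 ≈ 0.333

0.333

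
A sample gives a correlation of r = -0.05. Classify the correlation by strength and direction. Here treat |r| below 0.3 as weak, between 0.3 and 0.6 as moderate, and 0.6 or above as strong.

r = -0.05 < 0 so the relationship is negative.
|r| = 0.05, which falls in the weak range.

weak negative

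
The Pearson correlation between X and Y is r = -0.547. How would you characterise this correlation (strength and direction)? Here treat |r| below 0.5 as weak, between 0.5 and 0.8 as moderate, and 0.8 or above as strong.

r = -0.547 < 0 so the relationship is negative.
|r| = 0.547, which falls in the moderate range.

moderate negative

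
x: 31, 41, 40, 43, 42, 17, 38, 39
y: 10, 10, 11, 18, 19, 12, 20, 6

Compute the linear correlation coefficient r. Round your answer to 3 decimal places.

0.241

n = 8, Σx = 291, Σy = 106, Σx² = 11109, Σy² = 1586, Σxy = 3930
nΣxy − ΣxΣy = 31440 − 30846 = 594
nΣx² − (Σx)² = 88872 − 84681 = 4191; nΣy² − (Σy)² = 12688 − 11236 = 1452
r = 594 / √(4191 × 1452) = 594 / 2466.8466 ≈ 0.241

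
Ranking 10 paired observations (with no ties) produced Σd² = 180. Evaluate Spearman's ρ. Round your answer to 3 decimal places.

-0.091

ρ = 1 − 6Σd² / [n(n²−1)] = 1 − 6×180 / (10×99)
  = 1 − 1080/990 = 1 − 1.0909 ≈ -0.091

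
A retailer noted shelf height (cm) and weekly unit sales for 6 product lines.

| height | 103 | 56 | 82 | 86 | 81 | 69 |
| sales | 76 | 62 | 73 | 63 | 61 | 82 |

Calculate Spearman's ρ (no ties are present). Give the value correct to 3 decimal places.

Rank height: 6, 1, 4, 5, 3, 2
Rank sales: 5, 2, 4, 3, 1, 6
d = rank(height) − rank(sales): 1, -1, 0, 2, 2, -4; Σd² = 26
ρ = 1 − 6Σd² / [n(n²−1)] = 1 − 6×26 / (6×35) = 1 − 156/210 ≈ 0.257

0.257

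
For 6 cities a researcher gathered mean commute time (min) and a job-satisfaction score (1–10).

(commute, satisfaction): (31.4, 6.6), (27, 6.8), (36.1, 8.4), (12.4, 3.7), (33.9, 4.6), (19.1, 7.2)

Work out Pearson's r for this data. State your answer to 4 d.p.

0.4906

n = 6, Σx = 159.9, Σy = 37.3, Σx² = 4685.95, Σy² = 247.05, Σxy = 1033.42
nΣxy − ΣxΣy = 6200.52 − 5964.27 = 236.25
nΣx² − (Σx)² = 28115.7 − 25568.01 = 2547.69; nΣy² − (Σy)² = 1482.3 − 1391.29 = 91.01
r = 236.25 / √(2547.69 × 91.01) = 236.25 / 481.5239 ≈ 0.4906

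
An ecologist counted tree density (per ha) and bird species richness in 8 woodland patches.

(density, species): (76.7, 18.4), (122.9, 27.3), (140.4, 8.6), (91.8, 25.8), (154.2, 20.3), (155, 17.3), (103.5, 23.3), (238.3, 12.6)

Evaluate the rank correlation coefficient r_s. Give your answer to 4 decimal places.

Rank density: 1, 4, 5, 2, 6, 7, 3, 8
Rank species: 4, 8, 1, 7, 5, 3, 6, 2
d = rank(density) − rank(species): -3, -4, 4, -5, 1, 4, -3, 6; Σd² = 128
ρ = 1 − 6Σd² / [n(n²−1)] = 1 − 6×128 / (8×63) = 1 − 768/504 ≈ -0.5238

-0.5238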